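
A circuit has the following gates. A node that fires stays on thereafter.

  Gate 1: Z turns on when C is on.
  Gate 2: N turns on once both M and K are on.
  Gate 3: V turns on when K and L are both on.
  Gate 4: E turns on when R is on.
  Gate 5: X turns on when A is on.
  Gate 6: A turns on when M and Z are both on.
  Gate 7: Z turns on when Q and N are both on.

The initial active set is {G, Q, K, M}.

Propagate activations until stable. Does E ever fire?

No

E would need R (Gate 4), but R never turns on.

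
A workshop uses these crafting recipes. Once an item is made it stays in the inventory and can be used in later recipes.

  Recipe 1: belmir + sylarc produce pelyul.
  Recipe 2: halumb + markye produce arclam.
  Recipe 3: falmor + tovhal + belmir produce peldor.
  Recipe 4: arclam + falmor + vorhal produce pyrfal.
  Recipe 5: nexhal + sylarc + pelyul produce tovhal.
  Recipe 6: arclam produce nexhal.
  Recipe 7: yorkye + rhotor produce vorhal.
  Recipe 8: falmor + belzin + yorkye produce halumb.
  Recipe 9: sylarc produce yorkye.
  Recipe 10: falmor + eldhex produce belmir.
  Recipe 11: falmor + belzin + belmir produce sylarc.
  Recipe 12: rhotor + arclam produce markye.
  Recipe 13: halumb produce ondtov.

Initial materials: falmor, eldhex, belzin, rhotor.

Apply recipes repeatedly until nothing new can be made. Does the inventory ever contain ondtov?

Yes

Using Recipe 10, falmor and eldhex make belmir.
Using Recipe 11, falmor, belzin, and belmir make sylarc.
Using Recipe 9, sylarc makes yorkye.
Using Recipe 8, falmor, belzin, and yorkye make halumb.
Using Recipe 13, halumb makes ondtov.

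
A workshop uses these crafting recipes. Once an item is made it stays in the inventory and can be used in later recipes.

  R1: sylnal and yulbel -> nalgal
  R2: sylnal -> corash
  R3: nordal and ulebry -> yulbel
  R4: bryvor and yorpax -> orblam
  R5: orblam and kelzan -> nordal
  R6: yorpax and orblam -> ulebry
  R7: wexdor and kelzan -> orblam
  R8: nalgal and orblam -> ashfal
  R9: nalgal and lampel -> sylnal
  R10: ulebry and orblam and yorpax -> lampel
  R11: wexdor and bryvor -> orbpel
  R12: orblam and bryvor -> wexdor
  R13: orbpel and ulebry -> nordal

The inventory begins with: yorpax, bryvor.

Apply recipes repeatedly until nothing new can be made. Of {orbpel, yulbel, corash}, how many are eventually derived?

bryvor and yorpax -> orblam (R4).
Using R12, orblam and bryvor make wexdor.
Using R6, yorpax and orblam make ulebry.
Using R11, wexdor and bryvor make orbpel.
orbpel and ulebry -> nordal (R13).
Using R3, nordal and ulebry make yulbel.
orbpel: reached.
yulbel: reached.
corash would need sylnal (R2), but sylnal is never obtained.
Reached: orbpel and yulbel — 2 of the 3.

2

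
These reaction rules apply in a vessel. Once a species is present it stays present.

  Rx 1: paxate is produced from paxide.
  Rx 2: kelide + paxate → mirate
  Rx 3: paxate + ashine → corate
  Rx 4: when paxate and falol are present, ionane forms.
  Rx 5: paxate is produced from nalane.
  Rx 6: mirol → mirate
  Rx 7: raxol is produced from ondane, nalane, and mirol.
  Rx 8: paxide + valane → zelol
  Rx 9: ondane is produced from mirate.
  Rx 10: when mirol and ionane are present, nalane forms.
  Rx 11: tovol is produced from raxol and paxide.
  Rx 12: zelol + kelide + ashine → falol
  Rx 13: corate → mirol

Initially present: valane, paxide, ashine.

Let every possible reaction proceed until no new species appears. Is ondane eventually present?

Yes

paxide present → paxate forms (Rx 1).
paxate and ashine present → corate forms (Rx 3).
corate present → mirol forms (Rx 13).
mirol present → mirate forms (Rx 6).
mirate present → ondane forms (Rx 9).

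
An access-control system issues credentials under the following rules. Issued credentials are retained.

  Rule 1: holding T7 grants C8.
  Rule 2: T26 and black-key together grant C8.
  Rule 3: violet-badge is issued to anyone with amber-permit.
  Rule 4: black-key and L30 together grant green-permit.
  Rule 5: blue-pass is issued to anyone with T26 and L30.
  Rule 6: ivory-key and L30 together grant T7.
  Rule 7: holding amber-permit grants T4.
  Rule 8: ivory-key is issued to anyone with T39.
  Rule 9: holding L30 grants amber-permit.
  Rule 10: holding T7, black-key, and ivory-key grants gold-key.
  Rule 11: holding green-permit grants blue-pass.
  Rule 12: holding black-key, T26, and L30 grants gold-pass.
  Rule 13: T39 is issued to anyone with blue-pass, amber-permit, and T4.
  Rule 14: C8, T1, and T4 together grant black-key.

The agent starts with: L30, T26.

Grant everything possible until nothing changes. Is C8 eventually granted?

Holding T26 and L30 grants blue-pass (Rule 5).
Holding L30 grants amber-permit (Rule 9).
Holding amber-permit grants T4 (Rule 7).
Holding blue-pass, amber-permit, and T4 grants T39 (Rule 13).
Holding T39 grants ivory-key (Rule 8).
Holding ivory-key and L30 grants T7 (Rule 6).
Holding T7 grants C8 (Rule 1).

Yes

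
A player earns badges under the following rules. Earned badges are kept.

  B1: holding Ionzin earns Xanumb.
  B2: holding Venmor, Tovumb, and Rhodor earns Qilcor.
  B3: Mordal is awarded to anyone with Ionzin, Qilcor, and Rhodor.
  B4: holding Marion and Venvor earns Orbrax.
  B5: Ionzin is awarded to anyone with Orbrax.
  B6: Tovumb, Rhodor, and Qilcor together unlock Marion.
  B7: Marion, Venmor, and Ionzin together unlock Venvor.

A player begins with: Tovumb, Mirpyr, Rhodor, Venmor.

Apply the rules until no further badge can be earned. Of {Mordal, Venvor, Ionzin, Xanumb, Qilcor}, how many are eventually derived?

1

With Venmor, Tovumb, and Rhodor, Qilcor is earned (B2).
Mordal would need Ionzin, Qilcor, and Rhodor (B3), but Ionzin is never earned.
Venvor would need Marion, Venmor, and Ionzin (B7), but Ionzin is never earned.
Ionzin would need Orbrax (B5), but Orbrax is never earned.
Xanumb would need Ionzin (B1), but Ionzin is never earned.
Qilcor: reached.
Reached: Qilcor — 1 of the 5.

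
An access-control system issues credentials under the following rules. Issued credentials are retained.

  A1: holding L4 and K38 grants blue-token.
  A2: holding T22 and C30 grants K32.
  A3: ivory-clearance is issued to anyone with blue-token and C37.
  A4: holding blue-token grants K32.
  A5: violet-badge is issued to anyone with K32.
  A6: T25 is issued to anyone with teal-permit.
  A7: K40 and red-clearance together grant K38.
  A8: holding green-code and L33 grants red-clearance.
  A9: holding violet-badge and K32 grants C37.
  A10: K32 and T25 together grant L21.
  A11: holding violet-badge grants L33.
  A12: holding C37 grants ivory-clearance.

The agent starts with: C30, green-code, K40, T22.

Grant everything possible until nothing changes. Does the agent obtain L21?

L21 would need K32 and T25 (A10), but T25 is never granted.

No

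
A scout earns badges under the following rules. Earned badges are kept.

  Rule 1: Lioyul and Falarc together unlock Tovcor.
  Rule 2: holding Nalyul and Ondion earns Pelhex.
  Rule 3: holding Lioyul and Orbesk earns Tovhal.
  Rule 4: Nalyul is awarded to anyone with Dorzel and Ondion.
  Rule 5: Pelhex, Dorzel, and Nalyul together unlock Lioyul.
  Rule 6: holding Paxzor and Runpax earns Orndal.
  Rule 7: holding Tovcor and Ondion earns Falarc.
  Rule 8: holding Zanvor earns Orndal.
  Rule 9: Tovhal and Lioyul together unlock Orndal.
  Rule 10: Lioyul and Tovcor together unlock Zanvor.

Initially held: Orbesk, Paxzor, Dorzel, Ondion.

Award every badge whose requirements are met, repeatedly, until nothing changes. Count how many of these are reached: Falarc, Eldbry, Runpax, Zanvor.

Falarc would need Tovcor and Ondion (Rule 7), but Tovcor is never earned.
No rule produces Eldbry, and it is not given.
No rule produces Runpax, and it is not given.
Zanvor would need Lioyul and Tovcor (Rule 10), but Tovcor is never earned.
None of the 4 are reached.

0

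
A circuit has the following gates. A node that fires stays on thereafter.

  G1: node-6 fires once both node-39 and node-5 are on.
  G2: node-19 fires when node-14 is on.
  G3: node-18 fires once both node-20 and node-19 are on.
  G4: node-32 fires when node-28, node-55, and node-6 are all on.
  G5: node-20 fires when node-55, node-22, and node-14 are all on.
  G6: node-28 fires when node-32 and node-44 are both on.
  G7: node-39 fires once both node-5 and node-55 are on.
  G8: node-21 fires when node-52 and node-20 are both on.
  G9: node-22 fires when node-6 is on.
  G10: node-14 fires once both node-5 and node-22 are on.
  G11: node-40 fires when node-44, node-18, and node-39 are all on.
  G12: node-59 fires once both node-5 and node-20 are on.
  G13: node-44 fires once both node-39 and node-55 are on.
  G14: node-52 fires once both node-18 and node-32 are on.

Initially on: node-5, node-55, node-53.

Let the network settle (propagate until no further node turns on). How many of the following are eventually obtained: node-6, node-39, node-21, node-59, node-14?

4

G7: node-5 and node-55 on → node-39 on.
node-39 and node-5 are on, so node-6 fires (G1).
node-6 is on, so node-22 fires (G9).
G10: node-5 and node-22 on → node-14 on.
G5: node-55, node-22, and node-14 on → node-20 on.
node-5 and node-20 are on, so node-59 fires (G12).
node-6: reached.
node-39: reached.
node-21 would need node-52 and node-20 (G8), but node-52 never turns on.
node-59: reached.
node-14: reached.
Reached: node-6, node-39, node-59, and node-14 — 4 of the 5.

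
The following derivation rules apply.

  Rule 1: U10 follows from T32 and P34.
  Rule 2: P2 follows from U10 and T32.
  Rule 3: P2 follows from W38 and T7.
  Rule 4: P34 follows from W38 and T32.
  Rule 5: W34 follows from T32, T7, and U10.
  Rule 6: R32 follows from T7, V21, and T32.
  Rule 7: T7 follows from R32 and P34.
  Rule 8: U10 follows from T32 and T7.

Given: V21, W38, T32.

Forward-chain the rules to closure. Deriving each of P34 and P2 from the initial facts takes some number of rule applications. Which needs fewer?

P34

P34: From W38 and T32, Rule 4 gives P34. [1 rule application]
P2: W38 and T32 hold, so P34 follows (Rule 4). T32 and P34 hold, so U10 follows (Rule 1). From U10 and T32, Rule 2 gives P2. [3 rule applications]
P34 needs fewer.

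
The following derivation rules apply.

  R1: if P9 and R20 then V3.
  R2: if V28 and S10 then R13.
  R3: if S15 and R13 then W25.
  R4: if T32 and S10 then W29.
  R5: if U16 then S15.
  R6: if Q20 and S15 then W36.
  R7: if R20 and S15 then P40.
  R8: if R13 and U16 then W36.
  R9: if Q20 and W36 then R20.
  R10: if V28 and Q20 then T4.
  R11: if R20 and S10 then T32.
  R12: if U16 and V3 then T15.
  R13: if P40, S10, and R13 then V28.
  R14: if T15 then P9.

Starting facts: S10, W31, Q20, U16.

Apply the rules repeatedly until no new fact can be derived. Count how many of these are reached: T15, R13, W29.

U16 holds, so S15 follows (R5).
From Q20 and S15, R6 gives W36.
Q20 and W36 hold, so R20 follows (R9).
R20 and S10 hold, so T32 follows (R11).
From T32 and S10, R4 gives W29.
T15 would need U16 and V3 (R12), but V3 is never established.
R13 would need V28 and S10 (R2), but V28 is never established.
W29: reached.
Reached: W29 — 1 of the 3.

1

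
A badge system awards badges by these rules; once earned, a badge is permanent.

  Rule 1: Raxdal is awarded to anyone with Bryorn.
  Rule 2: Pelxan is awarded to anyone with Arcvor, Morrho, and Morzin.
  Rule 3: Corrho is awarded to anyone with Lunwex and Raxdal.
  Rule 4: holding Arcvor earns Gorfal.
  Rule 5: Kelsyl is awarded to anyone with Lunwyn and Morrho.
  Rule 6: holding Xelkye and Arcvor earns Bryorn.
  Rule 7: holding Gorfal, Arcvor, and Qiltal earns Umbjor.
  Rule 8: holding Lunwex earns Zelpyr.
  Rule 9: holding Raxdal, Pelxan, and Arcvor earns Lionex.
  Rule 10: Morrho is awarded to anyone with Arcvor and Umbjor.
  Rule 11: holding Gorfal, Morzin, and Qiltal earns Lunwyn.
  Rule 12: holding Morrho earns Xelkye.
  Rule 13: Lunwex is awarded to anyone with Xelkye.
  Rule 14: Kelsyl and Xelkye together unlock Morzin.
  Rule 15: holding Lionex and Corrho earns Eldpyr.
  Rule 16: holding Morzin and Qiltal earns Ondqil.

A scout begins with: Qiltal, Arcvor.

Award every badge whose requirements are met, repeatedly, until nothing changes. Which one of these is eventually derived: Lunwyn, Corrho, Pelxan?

Corrho

With Arcvor, Gorfal is earned (Rule 4).
With Gorfal, Arcvor, and Qiltal, Umbjor is earned (Rule 7).
With Arcvor and Umbjor, Morrho is earned (Rule 10).
With Morrho, Xelkye is earned (Rule 12).
With Xelkye, Lunwex is earned (Rule 13).
With Xelkye and Arcvor, Bryorn is earned (Rule 6).
With Bryorn, Raxdal is earned (Rule 1).
With Lunwex and Raxdal, Corrho is earned (Rule 3).
Pelxan would need Arcvor, Morrho, and Morzin (Rule 2), but Morzin is never earned. Lunwyn would need Gorfal, Morzin, and Qiltal (Rule 11), but Morzin is never earned.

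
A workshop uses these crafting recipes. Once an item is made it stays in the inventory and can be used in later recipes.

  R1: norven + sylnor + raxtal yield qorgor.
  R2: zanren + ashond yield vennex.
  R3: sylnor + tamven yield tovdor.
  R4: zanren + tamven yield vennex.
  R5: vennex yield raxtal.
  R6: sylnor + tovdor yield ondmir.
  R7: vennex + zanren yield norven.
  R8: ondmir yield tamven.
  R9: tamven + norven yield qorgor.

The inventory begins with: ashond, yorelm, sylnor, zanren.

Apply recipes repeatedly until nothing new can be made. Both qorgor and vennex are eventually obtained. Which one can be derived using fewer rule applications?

vennex: Using R2, zanren and ashond make vennex. [1 rule application]
qorgor: Using R2, zanren and ashond make vennex. vennex + zanren → norven (R7). vennex → raxtal (R5). norven + sylnor + raxtal → qorgor (R1). [4 rule applications]
vennex needs fewer.

vennex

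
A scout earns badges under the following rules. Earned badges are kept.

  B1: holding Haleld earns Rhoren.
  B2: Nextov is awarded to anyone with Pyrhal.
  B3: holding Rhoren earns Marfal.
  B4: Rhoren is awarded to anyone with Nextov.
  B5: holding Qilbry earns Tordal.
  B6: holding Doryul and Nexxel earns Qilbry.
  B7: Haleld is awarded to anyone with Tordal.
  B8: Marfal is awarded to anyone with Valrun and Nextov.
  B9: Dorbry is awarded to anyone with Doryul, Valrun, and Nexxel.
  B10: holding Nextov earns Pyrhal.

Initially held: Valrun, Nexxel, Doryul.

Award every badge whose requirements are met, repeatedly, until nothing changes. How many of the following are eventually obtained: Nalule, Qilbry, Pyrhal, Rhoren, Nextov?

2

With Doryul and Nexxel, Qilbry is earned (B6).
With Qilbry, Tordal is earned (B5).
With Tordal, Haleld is earned (B7).
With Haleld, Rhoren is earned (B1).
No rule produces Nalule, and it is not given.
Qilbry: reached.
Pyrhal would need Nextov (B10), but Nextov is never earned.
Rhoren: reached.
Nextov would need Pyrhal (B2), but Pyrhal is never earned.
Reached: Qilbry and Rhoren — 2 of the 5.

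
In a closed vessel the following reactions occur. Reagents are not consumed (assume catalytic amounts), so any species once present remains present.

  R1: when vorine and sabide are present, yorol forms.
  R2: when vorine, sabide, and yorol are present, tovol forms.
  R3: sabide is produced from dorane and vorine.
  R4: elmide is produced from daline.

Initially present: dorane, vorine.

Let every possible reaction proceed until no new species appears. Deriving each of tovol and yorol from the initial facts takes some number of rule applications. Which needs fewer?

yorol: dorane and vorine present → sabide forms (R3). vorine and sabide present → yorol forms (R1). [2 rule applications]
tovol: dorane and vorine present → sabide forms (R3). vorine and sabide present → yorol forms (R1). vorine, sabide, and yorol present → tovol forms (R2). [3 rule applications]
yorol needs fewer.

yorol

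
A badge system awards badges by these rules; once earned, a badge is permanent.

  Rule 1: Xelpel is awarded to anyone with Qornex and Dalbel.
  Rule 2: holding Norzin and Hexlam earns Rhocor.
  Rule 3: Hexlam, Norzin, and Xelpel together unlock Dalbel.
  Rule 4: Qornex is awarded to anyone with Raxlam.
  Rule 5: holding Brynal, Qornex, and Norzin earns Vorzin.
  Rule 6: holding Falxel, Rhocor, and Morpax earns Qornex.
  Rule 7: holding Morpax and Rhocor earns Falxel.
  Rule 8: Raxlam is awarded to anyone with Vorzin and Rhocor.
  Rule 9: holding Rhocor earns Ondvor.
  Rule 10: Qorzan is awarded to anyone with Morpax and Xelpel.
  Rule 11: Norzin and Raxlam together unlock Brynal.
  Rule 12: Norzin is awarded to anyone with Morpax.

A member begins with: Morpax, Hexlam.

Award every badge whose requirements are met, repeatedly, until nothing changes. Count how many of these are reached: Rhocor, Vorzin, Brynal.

1

With Morpax, Norzin is earned (Rule 12).
With Norzin and Hexlam, Rhocor is earned (Rule 2).
Rhocor: reached.
Vorzin would need Brynal, Qornex, and Norzin (Rule 5), but Brynal is never earned.
Brynal would need Norzin and Raxlam (Rule 11), but Raxlam is never earned.
Reached: Rhocor — 1 of the 3.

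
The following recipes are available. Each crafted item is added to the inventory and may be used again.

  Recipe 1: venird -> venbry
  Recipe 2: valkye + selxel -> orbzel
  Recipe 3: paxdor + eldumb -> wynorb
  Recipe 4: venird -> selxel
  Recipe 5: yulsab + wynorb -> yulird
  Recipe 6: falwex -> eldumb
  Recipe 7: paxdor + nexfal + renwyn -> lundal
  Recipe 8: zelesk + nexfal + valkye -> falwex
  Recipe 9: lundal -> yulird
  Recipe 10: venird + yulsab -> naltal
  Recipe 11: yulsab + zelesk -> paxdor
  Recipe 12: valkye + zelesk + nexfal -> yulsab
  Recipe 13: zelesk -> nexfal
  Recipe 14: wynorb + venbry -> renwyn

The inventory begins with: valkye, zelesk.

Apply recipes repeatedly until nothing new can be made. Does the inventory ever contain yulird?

Yes

Using Recipe 13, zelesk makes nexfal.
Using Recipe 12, valkye, zelesk, and nexfal make yulsab.
Using Recipe 8, zelesk, nexfal, and valkye make falwex.
Using Recipe 6, falwex makes eldumb.
Using Recipe 11, yulsab and zelesk make paxdor.
Using Recipe 3, paxdor and eldumb make wynorb.
Using Recipe 5, yulsab and wynorb make yulird.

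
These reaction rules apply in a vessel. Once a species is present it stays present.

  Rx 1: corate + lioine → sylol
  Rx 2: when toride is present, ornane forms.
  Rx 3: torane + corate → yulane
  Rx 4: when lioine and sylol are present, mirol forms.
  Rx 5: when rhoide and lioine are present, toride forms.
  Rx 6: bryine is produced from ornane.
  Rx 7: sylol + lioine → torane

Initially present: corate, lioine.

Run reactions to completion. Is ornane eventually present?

No

ornane would need toride (Rx 2), but toride never forms.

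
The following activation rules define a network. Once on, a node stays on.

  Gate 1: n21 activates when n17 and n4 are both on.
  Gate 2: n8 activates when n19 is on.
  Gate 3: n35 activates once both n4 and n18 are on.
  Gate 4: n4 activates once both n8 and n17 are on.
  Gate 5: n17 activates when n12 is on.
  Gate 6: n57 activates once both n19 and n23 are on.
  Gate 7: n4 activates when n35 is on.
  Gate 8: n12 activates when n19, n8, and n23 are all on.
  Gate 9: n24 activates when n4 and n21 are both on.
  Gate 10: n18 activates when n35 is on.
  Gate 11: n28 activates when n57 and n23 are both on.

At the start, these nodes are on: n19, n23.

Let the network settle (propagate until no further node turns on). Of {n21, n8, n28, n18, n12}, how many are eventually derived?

4

n19 and n23 are on, so n57 activates (Gate 6).
n19 is on, so n8 activates (Gate 2).
n19, n8, and n23 are on, so n12 activates (Gate 8).
n57 and n23 are on, so n28 activates (Gate 11).
Gate 5: n12 on → n17 on.
n8 and n17 are on, so n4 activates (Gate 4).
Gate 1: n17 and n4 on → n21 on.
n21: reached.
n8: reached.
n28: reached.
n18 would need n35 (Gate 10), but n35 never turns on.
n12: reached.
Reached: n21, n8, n28, and n12 — 4 of the 5.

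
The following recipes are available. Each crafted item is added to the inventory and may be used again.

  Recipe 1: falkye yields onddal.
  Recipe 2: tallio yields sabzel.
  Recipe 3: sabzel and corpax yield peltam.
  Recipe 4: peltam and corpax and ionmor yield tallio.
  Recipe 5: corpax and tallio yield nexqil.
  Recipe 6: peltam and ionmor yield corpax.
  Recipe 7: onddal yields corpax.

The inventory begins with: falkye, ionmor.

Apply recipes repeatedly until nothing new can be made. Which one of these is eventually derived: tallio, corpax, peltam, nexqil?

falkye → onddal (Recipe 1).
onddal → corpax (Recipe 7).
nexqil would need corpax and tallio (Recipe 5), but tallio is never obtained. peltam would need sabzel and corpax (Recipe 3), but sabzel is never obtained. tallio would need peltam, corpax, and ionmor (Recipe 4), but peltam is never obtained.

corpax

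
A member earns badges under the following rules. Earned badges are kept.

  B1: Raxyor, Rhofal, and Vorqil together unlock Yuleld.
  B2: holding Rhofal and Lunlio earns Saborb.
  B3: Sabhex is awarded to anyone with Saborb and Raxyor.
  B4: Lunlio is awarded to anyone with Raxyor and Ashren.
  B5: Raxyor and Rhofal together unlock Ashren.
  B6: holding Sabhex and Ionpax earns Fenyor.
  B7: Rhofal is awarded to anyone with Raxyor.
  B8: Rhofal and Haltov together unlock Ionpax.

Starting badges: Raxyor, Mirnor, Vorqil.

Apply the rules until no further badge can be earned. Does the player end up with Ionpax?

Ionpax would need Rhofal and Haltov (B8), but Haltov is never earned.

No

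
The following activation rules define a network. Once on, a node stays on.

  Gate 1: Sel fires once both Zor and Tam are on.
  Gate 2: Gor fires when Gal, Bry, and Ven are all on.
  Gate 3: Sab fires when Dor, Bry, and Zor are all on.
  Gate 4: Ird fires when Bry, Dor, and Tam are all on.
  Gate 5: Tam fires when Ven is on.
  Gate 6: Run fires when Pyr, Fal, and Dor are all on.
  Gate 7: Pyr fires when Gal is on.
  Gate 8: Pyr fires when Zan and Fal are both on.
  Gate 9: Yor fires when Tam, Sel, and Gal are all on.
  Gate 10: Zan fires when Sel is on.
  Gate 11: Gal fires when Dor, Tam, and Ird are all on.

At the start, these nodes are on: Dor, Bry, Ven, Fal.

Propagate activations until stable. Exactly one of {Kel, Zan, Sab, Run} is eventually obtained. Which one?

Ven is on, so Tam fires (Gate 5).
Bry, Dor, and Tam are on, so Ird fires (Gate 4).
Gate 11: Dor, Tam, and Ird on → Gal on.
Gate 7: Gal on → Pyr on.
Gate 6: Pyr, Fal, and Dor on → Run on.
Sab would need Dor, Bry, and Zor (Gate 3), but Zor never turns on. No rule produces Kel, and it is not given. Zan would need Sel (Gate 10), but Sel never turns on.

Run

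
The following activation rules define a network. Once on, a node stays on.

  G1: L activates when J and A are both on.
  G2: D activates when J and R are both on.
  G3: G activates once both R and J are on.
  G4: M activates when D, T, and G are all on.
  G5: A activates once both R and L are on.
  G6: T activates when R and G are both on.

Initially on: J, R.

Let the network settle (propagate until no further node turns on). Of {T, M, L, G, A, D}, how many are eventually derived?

R and J are on, so G activates (G3).
G2: J and R on → D on.
R and G are on, so T activates (G6).
D, T, and G are on, so M activates (G4).
T: reached.
M: reached.
L would need J and A (G1), but A never turns on.
G: reached.
A would need R and L (G5), but L never turns on.
D: reached.
Reached: T, M, G, and D — 4 of the 6.

4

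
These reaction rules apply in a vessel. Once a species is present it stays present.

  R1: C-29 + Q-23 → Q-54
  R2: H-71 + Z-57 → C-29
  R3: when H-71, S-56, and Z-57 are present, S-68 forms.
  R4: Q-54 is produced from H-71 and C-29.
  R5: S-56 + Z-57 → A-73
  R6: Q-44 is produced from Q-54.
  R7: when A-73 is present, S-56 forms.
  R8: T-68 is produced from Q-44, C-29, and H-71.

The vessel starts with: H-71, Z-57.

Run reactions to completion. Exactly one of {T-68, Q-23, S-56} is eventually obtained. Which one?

H-71 and Z-57 present → C-29 forms (R2).
H-71 and C-29 present → Q-54 forms (R4).
Q-54 present → Q-44 forms (R6).
Q-44, C-29, and H-71 present → T-68 forms (R8).
S-56 would need A-73 (R7), but A-73 never forms. No rule produces Q-23, and it is not given.

T-68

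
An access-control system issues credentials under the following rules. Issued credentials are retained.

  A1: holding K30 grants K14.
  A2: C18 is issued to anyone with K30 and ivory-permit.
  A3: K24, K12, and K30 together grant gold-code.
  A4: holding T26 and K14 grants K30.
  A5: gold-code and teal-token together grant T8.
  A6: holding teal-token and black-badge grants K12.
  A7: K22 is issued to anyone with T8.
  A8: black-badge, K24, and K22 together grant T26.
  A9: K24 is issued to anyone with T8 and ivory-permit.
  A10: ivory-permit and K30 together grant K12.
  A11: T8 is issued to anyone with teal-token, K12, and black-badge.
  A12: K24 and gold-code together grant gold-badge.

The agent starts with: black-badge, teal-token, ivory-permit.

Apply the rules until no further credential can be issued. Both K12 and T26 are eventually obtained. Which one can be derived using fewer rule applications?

K12: Holding teal-token and black-badge grants K12 (A6). [1 rule application]
T26: Holding teal-token and black-badge grants K12 (A6). Holding teal-token, K12, and black-badge grants T8 (A11). Holding T8 grants K22 (A7). Holding T8 and ivory-permit grants K24 (A9). Holding black-badge, K24, and K22 grants T26 (A8). [5 rule applications]
K12 needs fewer.

K12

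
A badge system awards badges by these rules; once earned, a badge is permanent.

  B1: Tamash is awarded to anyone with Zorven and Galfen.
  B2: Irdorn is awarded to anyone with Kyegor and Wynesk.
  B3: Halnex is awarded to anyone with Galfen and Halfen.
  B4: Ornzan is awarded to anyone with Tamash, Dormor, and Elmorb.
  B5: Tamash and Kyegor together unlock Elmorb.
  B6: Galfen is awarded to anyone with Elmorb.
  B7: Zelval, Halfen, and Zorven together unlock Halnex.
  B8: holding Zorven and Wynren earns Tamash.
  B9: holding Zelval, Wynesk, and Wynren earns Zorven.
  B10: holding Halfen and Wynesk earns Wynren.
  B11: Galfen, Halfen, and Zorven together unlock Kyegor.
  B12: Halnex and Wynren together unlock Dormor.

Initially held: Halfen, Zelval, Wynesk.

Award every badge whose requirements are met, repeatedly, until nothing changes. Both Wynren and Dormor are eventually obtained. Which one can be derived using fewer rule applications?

Wynren

Wynren: With Halfen and Wynesk, Wynren is earned (B10). [1 rule application]
Dormor: With Halfen and Wynesk, Wynren is earned (B10). With Zelval, Wynesk, and Wynren, Zorven is earned (B9). With Zelval, Halfen, and Zorven, Halnex is earned (B7). With Halnex and Wynren, Dormor is earned (B12). [4 rule applications]
Wynren needs fewer.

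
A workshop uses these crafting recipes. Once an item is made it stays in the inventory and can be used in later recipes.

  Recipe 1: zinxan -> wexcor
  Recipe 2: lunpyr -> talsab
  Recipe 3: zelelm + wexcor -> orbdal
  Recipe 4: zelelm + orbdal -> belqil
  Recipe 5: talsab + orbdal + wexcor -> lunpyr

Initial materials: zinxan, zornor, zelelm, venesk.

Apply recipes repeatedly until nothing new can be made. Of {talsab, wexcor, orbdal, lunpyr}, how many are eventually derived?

2

Using Recipe 1, zinxan makes wexcor.
Using Recipe 3, zelelm and wexcor make orbdal.
talsab would need lunpyr (Recipe 2), but lunpyr is never obtained.
wexcor: reached.
orbdal: reached.
lunpyr would need talsab, orbdal, and wexcor (Recipe 5), but talsab is never obtained.
Reached: wexcor and orbdal — 2 of the 4.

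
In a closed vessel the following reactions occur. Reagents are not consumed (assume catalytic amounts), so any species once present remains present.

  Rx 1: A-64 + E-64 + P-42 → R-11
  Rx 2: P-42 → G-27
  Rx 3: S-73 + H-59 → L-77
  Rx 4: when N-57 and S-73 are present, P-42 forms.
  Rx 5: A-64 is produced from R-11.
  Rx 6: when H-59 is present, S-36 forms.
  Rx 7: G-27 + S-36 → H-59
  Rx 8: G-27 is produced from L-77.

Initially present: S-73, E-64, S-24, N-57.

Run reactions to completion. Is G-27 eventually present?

N-57 and S-73 present → P-42 forms (Rx 4).
P-42 present → G-27 forms (Rx 2).

Yes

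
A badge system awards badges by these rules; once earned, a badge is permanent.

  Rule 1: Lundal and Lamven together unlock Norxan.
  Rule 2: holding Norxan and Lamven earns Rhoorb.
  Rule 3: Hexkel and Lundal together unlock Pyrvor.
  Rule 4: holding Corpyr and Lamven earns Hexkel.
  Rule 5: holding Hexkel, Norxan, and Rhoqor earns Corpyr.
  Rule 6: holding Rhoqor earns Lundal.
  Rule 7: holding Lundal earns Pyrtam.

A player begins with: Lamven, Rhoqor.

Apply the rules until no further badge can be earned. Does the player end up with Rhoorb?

Yes

With Rhoqor, Lundal is earned (Rule 6).
With Lundal and Lamven, Norxan is earned (Rule 1).
With Norxan and Lamven, Rhoorb is earned (Rule 2).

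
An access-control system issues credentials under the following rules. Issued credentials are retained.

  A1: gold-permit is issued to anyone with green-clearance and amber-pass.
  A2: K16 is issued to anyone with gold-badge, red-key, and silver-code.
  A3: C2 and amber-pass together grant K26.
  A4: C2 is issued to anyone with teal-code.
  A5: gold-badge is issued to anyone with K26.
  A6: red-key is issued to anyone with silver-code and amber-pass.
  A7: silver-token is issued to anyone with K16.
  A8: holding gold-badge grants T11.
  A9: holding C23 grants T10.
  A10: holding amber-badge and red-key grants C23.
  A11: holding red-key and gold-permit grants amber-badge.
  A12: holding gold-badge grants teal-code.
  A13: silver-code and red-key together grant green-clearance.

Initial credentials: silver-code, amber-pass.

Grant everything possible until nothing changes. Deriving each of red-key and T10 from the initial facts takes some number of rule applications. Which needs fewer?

red-key: Holding silver-code and amber-pass grants red-key (A6). [1 rule application]
T10: Holding silver-code and amber-pass grants red-key (A6). Holding silver-code and red-key grants green-clearance (A13). Holding green-clearance and amber-pass grants gold-permit (A1). Holding red-key and gold-permit grants amber-badge (A11). Holding amber-badge and red-key grants C23 (A10). Holding C23 grants T10 (A9). [6 rule applications]
red-key needs fewer.

red-key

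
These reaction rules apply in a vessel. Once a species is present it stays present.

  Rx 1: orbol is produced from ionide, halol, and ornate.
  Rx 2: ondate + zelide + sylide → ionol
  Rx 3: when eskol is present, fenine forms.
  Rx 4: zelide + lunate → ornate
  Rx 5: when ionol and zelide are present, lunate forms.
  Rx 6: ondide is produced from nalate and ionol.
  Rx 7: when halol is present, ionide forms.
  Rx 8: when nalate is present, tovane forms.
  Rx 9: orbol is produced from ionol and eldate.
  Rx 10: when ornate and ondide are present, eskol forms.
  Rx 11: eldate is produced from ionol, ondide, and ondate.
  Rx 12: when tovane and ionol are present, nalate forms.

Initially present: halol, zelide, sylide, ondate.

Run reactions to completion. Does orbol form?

Yes

ondate, zelide, and sylide present → ionol forms (Rx 2).
halol present → ionide forms (Rx 7).
ionol and zelide present → lunate forms (Rx 5).
zelide and lunate present → ornate forms (Rx 4).
ionide, halol, and ornate present → orbol forms (Rx 1).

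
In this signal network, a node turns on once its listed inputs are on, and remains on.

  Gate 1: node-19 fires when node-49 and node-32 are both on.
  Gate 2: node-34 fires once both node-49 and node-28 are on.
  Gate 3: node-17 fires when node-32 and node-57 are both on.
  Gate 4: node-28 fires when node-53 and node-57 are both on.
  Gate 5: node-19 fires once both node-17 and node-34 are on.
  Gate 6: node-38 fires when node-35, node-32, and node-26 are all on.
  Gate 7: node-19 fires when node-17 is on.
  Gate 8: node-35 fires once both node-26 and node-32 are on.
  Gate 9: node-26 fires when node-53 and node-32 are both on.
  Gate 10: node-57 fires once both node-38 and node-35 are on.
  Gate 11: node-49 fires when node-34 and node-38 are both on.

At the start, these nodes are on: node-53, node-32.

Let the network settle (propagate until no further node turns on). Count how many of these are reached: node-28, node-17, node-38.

3

node-53 and node-32 are on, so node-26 fires (Gate 9).
node-26 and node-32 are on, so node-35 fires (Gate 8).
Gate 6: node-35, node-32, and node-26 on → node-38 on.
Gate 10: node-38 and node-35 on → node-57 on.
node-53 and node-57 are on, so node-28 fires (Gate 4).
node-32 and node-57 are on, so node-17 fires (Gate 3).
node-28: reached.
node-17: reached.
node-38: reached.
All 3 are reached.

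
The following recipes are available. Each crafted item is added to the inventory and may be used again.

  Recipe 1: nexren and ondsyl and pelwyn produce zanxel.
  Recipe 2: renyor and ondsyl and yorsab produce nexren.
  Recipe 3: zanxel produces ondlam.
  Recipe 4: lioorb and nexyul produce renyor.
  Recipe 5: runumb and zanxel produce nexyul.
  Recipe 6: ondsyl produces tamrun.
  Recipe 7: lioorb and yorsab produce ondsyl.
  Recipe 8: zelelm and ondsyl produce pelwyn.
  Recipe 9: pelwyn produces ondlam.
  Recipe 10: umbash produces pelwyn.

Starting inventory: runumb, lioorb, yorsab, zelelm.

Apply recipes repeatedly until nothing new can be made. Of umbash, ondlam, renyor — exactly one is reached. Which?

Using Recipe 7, lioorb and yorsab make ondsyl.
Using Recipe 8, zelelm and ondsyl make pelwyn.
Using Recipe 9, pelwyn makes ondlam.
renyor would need lioorb and nexyul (Recipe 4), but nexyul is never obtained. No rule produces umbash, and it is not given.

ondlam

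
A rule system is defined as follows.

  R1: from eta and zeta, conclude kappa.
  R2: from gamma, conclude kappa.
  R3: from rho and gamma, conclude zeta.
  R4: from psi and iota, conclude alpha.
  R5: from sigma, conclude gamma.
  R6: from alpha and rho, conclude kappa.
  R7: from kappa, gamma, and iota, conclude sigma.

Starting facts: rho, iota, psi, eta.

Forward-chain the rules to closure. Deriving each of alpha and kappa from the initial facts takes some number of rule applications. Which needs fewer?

alpha: From psi and iota, R4 gives alpha. [1 rule application]
kappa: psi and iota hold, so alpha follows (R4). alpha and rho hold, so kappa follows (R6). [2 rule applications]
alpha needs fewer.

alpha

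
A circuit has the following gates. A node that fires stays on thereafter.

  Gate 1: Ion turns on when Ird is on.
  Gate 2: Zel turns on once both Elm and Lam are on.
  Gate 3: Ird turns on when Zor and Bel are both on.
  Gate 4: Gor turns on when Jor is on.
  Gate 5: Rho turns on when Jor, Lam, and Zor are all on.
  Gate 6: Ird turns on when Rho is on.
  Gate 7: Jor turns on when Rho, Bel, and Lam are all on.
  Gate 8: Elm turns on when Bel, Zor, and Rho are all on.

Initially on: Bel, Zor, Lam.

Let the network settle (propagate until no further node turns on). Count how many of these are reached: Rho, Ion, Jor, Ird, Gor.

Zor and Bel are on, so Ird turns on (Gate 3).
Gate 1: Ird on → Ion on.
Rho would need Jor, Lam, and Zor (Gate 5), but Jor never turns on.
Ion: reached.
Jor would need Rho, Bel, and Lam (Gate 7), but Rho never turns on.
Ird: reached.
Gor would need Jor (Gate 4), but Jor never turns on.
Reached: Ion and Ird — 2 of the 5.

2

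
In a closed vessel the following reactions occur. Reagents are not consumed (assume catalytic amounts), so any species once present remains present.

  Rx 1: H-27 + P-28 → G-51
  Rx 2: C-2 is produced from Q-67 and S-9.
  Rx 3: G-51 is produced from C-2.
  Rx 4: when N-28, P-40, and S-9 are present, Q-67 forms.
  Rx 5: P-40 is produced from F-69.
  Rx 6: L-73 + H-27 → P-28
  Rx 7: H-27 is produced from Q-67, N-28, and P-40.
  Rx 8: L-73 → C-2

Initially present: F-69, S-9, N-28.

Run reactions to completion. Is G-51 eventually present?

Yes

F-69 present → P-40 forms (Rx 5).
N-28, P-40, and S-9 present → Q-67 forms (Rx 4).
Q-67 and S-9 present → C-2 forms (Rx 2).
C-2 present → G-51 forms (Rx 3).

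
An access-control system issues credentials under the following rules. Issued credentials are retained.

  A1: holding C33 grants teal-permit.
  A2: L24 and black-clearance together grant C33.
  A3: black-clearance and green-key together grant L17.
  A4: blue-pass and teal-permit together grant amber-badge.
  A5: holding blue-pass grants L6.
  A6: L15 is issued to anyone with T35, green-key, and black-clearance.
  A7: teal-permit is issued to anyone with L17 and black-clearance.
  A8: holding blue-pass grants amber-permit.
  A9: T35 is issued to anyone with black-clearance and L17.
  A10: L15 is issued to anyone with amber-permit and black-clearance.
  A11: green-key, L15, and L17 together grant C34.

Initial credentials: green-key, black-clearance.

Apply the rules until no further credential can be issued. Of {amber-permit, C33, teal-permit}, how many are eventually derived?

Holding black-clearance and green-key grants L17 (A3).
Holding L17 and black-clearance grants teal-permit (A7).
amber-permit would need blue-pass (A8), but blue-pass is never granted.
C33 would need L24 and black-clearance (A2), but L24 is never granted.
teal-permit: reached.
Reached: teal-permit — 1 of the 3.

1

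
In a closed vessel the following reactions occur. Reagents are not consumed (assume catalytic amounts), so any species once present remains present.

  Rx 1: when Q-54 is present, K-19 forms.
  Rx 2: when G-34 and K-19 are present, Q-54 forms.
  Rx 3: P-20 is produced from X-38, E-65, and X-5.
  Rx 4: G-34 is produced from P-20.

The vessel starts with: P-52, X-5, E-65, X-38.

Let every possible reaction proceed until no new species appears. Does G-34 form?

X-38, E-65, and X-5 present → P-20 forms (Rx 3).
P-20 present → G-34 forms (Rx 4).

Yes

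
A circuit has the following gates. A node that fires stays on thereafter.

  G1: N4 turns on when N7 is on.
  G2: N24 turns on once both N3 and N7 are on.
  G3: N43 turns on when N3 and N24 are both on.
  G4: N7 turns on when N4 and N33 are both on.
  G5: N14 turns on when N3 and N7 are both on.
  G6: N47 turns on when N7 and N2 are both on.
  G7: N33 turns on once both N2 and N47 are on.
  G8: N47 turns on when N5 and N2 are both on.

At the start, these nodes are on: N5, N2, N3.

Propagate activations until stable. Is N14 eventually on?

N14 would need N3 and N7 (G5), but N7 never turns on.

No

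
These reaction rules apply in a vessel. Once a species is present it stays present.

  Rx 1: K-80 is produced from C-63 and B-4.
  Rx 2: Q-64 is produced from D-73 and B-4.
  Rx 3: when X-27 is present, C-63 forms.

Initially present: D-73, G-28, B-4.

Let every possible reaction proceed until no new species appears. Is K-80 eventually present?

K-80 would need C-63 and B-4 (Rx 1), but C-63 never forms.

No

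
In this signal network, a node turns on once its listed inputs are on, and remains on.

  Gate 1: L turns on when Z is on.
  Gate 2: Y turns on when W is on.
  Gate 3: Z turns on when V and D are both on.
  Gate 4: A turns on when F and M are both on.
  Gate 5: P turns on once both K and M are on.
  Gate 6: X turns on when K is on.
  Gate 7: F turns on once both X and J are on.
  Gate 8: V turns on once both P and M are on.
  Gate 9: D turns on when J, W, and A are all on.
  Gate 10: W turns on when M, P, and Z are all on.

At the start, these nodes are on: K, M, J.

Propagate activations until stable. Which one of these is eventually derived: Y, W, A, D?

Gate 6: K on → X on.
X and J are on, so F turns on (Gate 7).
F and M are on, so A turns on (Gate 4).
Y would need W (Gate 2), but W never turns on. W would need M, P, and Z (Gate 10), but Z never turns on. D would need J, W, and A (Gate 9), but W never turns on.

A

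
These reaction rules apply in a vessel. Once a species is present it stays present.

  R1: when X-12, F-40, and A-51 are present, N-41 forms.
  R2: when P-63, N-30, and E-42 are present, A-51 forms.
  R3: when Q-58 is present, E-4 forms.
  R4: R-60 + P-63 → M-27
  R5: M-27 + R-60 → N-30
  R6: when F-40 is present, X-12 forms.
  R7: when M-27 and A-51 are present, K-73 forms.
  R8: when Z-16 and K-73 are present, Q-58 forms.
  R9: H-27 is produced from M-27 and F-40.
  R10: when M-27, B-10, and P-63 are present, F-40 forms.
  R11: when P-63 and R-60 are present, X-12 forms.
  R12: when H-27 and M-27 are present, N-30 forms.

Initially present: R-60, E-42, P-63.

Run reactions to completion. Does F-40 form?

F-40 would need M-27, B-10, and P-63 (R10), but B-10 never forms.

No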